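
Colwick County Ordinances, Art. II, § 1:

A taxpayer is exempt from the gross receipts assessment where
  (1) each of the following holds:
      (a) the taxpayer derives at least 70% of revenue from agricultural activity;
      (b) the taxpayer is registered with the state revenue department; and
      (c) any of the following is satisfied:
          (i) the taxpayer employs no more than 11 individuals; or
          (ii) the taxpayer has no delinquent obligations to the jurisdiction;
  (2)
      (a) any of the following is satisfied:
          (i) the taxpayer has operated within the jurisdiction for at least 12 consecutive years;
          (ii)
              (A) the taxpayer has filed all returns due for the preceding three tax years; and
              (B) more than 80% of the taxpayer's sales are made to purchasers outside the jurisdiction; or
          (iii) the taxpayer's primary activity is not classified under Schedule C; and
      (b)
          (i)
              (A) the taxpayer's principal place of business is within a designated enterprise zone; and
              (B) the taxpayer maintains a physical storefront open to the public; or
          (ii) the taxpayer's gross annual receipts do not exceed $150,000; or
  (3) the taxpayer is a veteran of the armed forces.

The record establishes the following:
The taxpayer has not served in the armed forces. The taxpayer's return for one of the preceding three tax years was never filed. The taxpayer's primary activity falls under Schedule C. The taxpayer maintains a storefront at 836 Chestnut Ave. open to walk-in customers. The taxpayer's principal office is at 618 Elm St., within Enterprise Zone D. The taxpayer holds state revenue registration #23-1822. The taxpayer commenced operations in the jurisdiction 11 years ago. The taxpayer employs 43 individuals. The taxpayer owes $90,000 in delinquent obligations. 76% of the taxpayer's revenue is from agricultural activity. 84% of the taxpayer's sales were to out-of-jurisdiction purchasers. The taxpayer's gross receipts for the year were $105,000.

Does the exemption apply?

No — not exempt.

(a) ≥70% agricultural — satisfied.
(b) state-registered — satisfied.
(i) ≤ 11 employees — not satisfied.
(ii) no delinquency — fails.
So (c) is not satisfied (F OR F).
(1) = T AND T AND F = false.
(i) ≥ 12 yrs in jurisdiction — not satisfied.
(A) returns current — fails.
(B) >80% out-of-jur. sales — holds.
(ii): F AND T → false.
(iii) not (Schedule C activity) — not satisfied.
(a) = F OR F OR F = false.
(A) in enterprise zone — met.
(B) has storefront — satisfied.
(i) = T AND T = true.
(ii) receipts ≤ $150,000 — met.
(b) = T OR T = true.
So (2) is not satisfied (F AND T).
(3) veteran — not met.
So Overall is not satisfied (F OR F OR F).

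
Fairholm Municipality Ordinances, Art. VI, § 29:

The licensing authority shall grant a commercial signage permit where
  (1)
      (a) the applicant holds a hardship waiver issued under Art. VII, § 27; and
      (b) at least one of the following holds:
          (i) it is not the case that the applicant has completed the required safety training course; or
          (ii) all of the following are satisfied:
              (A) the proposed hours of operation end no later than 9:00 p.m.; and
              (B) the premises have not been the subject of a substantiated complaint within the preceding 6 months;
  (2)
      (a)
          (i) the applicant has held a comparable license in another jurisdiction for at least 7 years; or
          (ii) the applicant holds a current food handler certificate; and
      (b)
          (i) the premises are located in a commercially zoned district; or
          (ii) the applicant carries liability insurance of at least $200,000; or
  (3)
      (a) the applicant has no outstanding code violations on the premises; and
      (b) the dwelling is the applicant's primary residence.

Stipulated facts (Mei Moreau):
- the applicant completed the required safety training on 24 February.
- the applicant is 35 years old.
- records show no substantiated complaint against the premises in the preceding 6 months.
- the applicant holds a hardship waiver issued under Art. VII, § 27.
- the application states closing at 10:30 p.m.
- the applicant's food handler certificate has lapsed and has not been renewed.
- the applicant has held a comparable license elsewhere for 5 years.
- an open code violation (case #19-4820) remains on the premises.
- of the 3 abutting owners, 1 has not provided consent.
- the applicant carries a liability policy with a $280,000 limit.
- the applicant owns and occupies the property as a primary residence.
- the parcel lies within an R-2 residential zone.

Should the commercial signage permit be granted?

(a) hardship waiver — holds.
(i) not (safety training) — not met.
(A) closes by 9 p.m. — not met.
(B) no complaint in 6 mo. — holds.
(ii): F AND T → false.
(b) = F OR F = false.
So (1) is not satisfied (T AND F).
(i) prior license ≥ 7 yr — not satisfied.
(ii) food handler cert. — not met.
(a): F OR F → false.
(i) commercially zoned — not satisfied.
(ii) insurance ≥ $200,000 — satisfied.
(b) = F OR T = true.
(2) = F AND T = false.
(a) no code violations — not met.
(b) primary residence — satisfied.
(3): F AND T → false.
Overall: F OR F OR F → false.

No — denied.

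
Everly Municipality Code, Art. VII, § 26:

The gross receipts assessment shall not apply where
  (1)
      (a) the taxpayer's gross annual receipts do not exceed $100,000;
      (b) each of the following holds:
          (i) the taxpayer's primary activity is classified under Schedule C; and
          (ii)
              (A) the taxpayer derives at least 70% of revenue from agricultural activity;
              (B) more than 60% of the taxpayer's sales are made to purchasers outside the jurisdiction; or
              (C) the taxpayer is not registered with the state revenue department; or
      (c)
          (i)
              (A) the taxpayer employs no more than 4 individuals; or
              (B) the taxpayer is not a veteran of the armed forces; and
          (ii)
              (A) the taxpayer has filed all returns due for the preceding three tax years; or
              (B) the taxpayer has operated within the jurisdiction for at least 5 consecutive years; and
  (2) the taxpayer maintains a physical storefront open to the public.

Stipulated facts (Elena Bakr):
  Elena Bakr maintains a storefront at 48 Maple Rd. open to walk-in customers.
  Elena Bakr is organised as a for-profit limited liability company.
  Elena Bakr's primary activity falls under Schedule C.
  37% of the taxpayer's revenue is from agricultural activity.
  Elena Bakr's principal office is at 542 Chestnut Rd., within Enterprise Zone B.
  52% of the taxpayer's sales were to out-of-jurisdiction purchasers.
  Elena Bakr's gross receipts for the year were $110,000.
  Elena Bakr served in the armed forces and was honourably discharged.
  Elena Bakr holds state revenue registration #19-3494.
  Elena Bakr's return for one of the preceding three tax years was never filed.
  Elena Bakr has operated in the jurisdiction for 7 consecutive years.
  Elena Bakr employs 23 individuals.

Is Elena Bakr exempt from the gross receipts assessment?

No — not exempt.

(a) receipts ≤ $100,000 — not met.
(i) Schedule C activity — met.
(A) ≥70% agricultural — not met.
(B) >60% out-of-jur. sales — not satisfied.
(C) not (state-registered) — not met.
(ii): F OR F OR F → false.
So (b) is not satisfied (T AND F).
(A) ≤ 4 employees — not met.
(B) not (veteran) — not met.
(i): F OR F → false.
(A) returns current — not satisfied.
(B) ≥ 5 yrs in jurisdiction — holds.
So (ii) is satisfied (F OR T).
(c): F AND T → false.
(1) = F OR F OR F = false.
(2) has storefront — satisfied.
So Overall is not satisfied (F AND T).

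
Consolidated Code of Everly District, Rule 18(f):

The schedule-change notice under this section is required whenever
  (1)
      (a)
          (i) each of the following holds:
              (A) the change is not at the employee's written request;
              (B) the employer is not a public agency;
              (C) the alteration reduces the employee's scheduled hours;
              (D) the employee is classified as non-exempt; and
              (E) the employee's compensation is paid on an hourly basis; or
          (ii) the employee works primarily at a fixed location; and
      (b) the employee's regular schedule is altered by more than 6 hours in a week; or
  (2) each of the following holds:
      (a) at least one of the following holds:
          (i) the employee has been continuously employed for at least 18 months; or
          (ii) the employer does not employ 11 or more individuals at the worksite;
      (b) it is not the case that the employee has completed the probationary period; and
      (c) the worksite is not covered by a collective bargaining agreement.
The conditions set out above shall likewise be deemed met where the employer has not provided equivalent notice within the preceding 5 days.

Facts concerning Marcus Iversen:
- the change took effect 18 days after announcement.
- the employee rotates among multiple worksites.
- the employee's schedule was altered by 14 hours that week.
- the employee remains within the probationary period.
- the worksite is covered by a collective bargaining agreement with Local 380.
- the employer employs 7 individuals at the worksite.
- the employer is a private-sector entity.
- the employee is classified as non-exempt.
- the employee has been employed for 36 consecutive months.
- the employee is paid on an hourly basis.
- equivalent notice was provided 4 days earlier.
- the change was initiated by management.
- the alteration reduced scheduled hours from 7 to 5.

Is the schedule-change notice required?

Yes — required.

(A) not employee-requested — holds.
(B) not (public agency) — satisfied.
(C) hours reduced — holds.
(D) non-exempt — holds.
(E) hourly-paid — met.
So (i) is satisfied (T AND T AND T AND T AND T).
(ii) fixed location — fails.
So (a) is satisfied (T OR F).
(b) schedule shift > 6h — satisfied.
(1) = T AND T = true.
(i) tenure ≥ 18 mo. — met.
(ii) not (≥ 11 at site) — holds.
So (a) is satisfied (T OR T).
(b) not (past probation) — holds.
(c) no CBA — not satisfied.
(2) = T AND T AND F = false.
So Overall is satisfied (T OR F).
Exception (no recent notice) — not satisfied.
Result: main true OR exception false → true.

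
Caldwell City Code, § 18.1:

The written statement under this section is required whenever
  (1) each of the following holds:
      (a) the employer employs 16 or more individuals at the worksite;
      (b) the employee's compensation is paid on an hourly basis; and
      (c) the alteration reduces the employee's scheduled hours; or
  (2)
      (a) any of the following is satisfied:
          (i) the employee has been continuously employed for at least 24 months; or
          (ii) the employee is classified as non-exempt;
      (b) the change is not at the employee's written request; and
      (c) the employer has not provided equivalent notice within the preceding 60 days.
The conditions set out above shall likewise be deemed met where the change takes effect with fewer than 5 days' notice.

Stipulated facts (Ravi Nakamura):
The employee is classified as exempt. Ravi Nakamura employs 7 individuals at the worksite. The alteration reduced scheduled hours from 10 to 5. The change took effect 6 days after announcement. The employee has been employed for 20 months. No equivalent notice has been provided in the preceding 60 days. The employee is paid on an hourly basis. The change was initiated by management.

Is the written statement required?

No — not required.

(a) ≥ 16 at site — fails.
(b) hourly-paid — satisfied.
(c) hours reduced — holds.
So (1) is not satisfied (F AND T AND T).
(i) tenure ≥ 24 mo. — not met.
(ii) non-exempt — fails.
(a) = F OR F = false.
(b) not employee-requested — satisfied.
(c) no recent notice — holds.
So (2) is not satisfied (F AND T AND T).
Overall = F OR F = false.
Exception (< 5 days' notice) — not satisfied.
Result: main false OR exception false → false.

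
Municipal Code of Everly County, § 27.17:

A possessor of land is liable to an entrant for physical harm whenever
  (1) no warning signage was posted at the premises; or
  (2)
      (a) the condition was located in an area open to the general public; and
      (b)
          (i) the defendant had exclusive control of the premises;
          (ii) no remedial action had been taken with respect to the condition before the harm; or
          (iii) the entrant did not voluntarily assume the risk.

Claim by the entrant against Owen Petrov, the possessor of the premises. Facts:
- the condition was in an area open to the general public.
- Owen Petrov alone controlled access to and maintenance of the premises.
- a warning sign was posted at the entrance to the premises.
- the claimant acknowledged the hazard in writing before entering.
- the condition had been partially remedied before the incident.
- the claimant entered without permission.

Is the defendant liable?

Yes — liable.

(1) no signage posted — not met.
(a) public area — met.
(i) exclusive control — met.
(ii) no remedial action — fails.
(iii) no assumed risk — not satisfied.
So (b) is satisfied (T OR F OR F).
(2): T AND T → true.
Overall: F OR T → true.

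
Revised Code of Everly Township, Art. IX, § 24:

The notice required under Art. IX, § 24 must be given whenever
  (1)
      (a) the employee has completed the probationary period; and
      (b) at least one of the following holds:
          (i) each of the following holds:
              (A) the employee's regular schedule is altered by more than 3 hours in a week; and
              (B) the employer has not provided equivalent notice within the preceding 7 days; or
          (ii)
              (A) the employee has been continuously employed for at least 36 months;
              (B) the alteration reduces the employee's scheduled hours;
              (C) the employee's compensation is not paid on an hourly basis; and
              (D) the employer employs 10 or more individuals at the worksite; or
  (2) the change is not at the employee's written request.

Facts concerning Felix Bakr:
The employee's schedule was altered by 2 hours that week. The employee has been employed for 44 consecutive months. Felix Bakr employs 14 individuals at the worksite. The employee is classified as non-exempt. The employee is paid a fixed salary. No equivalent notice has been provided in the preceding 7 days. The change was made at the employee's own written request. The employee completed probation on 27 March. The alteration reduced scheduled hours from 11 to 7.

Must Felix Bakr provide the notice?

Yes — required.

(a) past probation — holds.
(A) schedule shift > 3h — fails.
(B) no recent notice — holds.
(i): F AND T → false.
(A) tenure ≥ 36 mo. — met.
(B) hours reduced — met.
(C) not (hourly-paid) — met.
(D) ≥ 10 at site — holds.
(ii): T AND T AND T AND T → true.
(b): F OR T → true.
(1): T AND T → true.
(2) not employee-requested — fails.
Overall: T OR F → true.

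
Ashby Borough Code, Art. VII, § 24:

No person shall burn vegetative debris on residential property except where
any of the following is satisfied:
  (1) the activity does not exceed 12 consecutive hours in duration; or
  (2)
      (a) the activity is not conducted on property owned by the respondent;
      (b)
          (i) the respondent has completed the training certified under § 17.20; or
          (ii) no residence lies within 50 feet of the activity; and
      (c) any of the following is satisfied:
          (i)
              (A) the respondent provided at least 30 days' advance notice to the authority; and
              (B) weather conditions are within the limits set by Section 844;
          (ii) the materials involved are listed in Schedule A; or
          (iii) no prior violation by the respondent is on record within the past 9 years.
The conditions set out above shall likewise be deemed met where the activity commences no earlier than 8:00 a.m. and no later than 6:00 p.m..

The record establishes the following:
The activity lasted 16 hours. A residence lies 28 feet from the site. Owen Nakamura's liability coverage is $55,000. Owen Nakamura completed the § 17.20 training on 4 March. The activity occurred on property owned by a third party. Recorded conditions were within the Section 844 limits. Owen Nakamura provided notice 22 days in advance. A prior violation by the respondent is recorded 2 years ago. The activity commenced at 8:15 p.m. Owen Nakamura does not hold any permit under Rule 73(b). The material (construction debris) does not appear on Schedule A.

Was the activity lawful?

No — unlawful.

(1) ≤ 12 hrs duration — fails.
(a) not (own property) — met.
(i) training certified — holds.
(ii) no residence in 50 ft — not satisfied.
(b) = T OR F = true.
(A) ≥30 days' notice — not met.
(B) weather ok — satisfied.
(i): F AND T → false.
(ii) Schedule A material — not satisfied.
(iii) no prior violation — fails.
(c) = F OR F OR F = false.
So (2) is not satisfied (T AND T AND F).
Overall: F OR F → false.
Exception (start within hours) — not satisfied.
Result: main false OR exception false → false.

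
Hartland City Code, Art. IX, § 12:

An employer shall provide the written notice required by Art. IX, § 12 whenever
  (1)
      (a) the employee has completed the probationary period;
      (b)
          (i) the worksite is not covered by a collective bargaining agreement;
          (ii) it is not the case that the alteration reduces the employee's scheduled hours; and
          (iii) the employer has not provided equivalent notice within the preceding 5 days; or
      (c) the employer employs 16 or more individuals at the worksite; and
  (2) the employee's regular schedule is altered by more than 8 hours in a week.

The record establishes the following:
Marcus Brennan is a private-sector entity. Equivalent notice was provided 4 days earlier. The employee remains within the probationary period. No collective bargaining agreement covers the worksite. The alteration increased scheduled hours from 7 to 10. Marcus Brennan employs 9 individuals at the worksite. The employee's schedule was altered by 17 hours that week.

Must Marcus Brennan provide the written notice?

No — not required.

(a) past probation — fails.
(i) no CBA — met.
(ii) not (hours reduced) — met.
(iii) no recent notice — not satisfied.
So (b) is not satisfied (T AND T AND F).
(c) ≥ 16 at site — fails.
So (1) is not satisfied (F OR F OR F).
(2) schedule shift > 8h — satisfied.
Overall = F AND T = false.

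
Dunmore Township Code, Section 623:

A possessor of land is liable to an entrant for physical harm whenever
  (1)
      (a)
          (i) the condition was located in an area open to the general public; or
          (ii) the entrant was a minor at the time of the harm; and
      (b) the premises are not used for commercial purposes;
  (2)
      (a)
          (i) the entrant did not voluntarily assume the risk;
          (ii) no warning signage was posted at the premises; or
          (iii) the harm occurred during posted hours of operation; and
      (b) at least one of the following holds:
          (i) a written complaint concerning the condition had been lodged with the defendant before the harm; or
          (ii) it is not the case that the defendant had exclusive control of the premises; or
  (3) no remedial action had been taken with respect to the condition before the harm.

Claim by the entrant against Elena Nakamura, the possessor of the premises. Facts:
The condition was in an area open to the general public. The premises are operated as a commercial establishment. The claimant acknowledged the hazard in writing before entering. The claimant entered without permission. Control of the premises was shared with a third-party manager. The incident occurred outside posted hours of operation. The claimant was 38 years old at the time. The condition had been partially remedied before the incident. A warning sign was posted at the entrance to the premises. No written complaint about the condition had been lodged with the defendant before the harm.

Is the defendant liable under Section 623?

(i) public area — holds.
(ii) entrant a minor — fails.
(a) = T OR F = true.
(b) not (commercial use) — not satisfied.
(1) = T AND F = false.
(i) no assumed risk — not satisfied.
(ii) no signage posted — not satisfied.
(iii) during posted hours — fails.
(a): F OR F OR F → false.
(i) complaint lodged — not satisfied.
(ii) not (exclusive control) — met.
(b): F OR T → true.
(2) = F AND T = false.
(3) no remedial action — not met.
Overall: F OR F OR F → false.

No — not liable.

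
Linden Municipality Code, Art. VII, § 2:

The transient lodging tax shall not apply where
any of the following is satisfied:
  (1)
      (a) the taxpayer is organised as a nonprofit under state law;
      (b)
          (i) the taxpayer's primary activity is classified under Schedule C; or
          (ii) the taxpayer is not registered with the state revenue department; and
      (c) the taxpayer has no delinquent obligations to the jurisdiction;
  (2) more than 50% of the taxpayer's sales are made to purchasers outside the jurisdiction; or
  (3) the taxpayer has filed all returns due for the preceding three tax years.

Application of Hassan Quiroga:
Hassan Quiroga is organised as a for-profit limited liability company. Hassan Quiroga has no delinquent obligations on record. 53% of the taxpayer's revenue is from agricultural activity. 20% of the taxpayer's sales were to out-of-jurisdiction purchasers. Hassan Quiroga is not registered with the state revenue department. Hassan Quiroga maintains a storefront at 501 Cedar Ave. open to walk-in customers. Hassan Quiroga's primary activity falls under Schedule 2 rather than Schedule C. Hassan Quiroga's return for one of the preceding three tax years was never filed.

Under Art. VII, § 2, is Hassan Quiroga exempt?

No — not exempt.

(a) nonprofit — not met.
(i) Schedule C activity — fails.
(ii) not (state-registered) — satisfied.
So (b) is satisfied (F OR T).
(c) no delinquency — satisfied.
So (1) is not satisfied (F AND T AND T).
(2) >50% out-of-jur. sales — not met.
(3) returns current — not satisfied.
So Overall is not satisfied (F OR F OR F).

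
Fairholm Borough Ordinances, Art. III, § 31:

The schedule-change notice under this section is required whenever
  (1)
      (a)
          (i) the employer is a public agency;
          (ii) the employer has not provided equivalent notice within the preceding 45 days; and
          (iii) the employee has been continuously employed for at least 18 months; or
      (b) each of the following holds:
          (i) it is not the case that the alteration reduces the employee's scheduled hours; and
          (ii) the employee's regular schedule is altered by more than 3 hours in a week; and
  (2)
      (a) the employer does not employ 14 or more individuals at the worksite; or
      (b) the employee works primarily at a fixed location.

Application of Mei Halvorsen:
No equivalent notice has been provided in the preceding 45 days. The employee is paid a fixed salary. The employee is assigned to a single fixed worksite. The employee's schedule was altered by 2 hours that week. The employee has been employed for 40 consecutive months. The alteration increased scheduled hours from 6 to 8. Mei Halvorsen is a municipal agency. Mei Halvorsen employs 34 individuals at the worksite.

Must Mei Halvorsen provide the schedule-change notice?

(i) public agency — met.
(ii) no recent notice — met.
(iii) tenure ≥ 18 mo. — satisfied.
(a) = T AND T AND T = true.
(i) not (hours reduced) — satisfied.
(ii) schedule shift > 3h — not met.
So (b) is not satisfied (T AND F).
(1) = T OR F = true.
(a) not (≥ 14 at site) — not met.
(b) fixed location — met.
(2) = F OR T = true.
So Overall is satisfied (T AND T).

Yes — required.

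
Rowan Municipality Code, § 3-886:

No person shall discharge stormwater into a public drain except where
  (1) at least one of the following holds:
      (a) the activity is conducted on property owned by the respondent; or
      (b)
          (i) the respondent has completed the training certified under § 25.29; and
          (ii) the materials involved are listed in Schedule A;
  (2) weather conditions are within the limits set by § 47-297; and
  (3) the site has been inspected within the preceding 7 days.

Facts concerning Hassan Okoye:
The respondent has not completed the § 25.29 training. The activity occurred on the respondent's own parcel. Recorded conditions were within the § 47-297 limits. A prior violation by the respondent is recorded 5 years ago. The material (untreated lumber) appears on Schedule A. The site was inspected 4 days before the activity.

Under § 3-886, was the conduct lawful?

Yes — lawful.

(a) own property — met.
(i) training certified — fails.
(ii) Schedule A material — met.
(b): F AND T → false.
(1) = T OR F = true.
(2) weather ok — satisfied.
(3) site inspected — met.
So Overall is satisfied (T AND T AND T).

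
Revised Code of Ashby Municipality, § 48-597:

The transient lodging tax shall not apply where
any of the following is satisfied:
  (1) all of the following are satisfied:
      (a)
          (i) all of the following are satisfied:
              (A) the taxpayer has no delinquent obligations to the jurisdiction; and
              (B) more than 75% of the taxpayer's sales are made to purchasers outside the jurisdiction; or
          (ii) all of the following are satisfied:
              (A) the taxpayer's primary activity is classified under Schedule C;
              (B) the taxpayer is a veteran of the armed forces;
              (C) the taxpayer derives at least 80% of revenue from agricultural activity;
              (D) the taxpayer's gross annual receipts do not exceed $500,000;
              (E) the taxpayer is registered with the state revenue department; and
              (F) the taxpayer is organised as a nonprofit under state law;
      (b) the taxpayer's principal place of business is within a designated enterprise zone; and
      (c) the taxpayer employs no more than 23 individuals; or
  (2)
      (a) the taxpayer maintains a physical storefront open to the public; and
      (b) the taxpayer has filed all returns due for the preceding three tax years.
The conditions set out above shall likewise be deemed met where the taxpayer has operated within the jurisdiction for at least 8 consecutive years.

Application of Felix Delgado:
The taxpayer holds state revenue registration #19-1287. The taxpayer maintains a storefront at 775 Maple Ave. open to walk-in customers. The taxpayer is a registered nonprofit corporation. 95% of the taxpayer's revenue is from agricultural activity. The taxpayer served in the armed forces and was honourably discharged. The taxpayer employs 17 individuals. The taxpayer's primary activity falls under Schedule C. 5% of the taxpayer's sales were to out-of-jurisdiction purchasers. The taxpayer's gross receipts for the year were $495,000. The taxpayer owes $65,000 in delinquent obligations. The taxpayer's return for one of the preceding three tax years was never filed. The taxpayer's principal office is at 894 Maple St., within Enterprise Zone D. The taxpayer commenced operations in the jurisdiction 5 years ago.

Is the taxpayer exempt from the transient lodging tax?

(A) no delinquency — not met.
(B) >75% out-of-jur. sales — not satisfied.
(i): F AND F → false.
(A) Schedule C activity — satisfied.
(B) veteran — satisfied.
(C) ≥80% agricultural — met.
(D) receipts ≤ $500,000 — holds.
(E) state-registered — holds.
(F) nonprofit — met.
(ii) = T AND T AND T AND T AND T AND T = true.
So (a) is satisfied (F OR T).
(b) in enterprise zone — satisfied.
(c) ≤ 23 employees — met.
(1) = T AND T AND T = true.
(a) has storefront — satisfied.
(b) returns current — not satisfied.
So (2) is not satisfied (T AND F).
Overall: T OR F → true.
Exception (≥ 8 yrs in jurisdiction) — not satisfied.
Result: main true OR exception false → true.

Yes — exempt.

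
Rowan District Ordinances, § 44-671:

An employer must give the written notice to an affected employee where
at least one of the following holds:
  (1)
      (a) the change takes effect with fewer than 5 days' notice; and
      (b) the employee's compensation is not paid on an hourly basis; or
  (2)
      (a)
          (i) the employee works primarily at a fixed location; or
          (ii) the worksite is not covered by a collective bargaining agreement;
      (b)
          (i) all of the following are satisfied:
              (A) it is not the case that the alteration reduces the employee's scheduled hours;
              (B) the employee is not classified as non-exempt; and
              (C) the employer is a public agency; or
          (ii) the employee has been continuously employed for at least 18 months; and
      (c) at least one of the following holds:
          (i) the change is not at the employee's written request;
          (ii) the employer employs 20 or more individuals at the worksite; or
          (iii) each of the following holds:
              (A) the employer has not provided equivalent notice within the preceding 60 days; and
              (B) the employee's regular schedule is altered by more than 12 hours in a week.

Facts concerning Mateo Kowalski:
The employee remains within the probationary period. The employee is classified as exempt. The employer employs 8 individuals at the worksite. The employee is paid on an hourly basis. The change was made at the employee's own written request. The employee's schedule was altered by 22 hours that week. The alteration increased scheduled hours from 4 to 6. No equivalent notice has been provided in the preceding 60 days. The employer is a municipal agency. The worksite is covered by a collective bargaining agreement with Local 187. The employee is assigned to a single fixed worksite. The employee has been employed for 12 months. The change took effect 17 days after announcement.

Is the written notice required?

Yes — required.

(a) < 5 days' notice — fails.
(b) not (hourly-paid) — not satisfied.
(1): F AND F → false.
(i) fixed location — holds.
(ii) no CBA — not satisfied.
(a) = T OR F = true.
(A) not (hours reduced) — met.
(B) not (non-exempt) — met.
(C) public agency — holds.
(i) = T AND T AND T = true.
(ii) tenure ≥ 18 mo. — not met.
(b): T OR F → true.
(i) not employee-requested — fails.
(ii) ≥ 20 at site — not met.
(A) no recent notice — holds.
(B) schedule shift > 12h — holds.
(iii) = T AND T = true.
So (c) is satisfied (F OR F OR T).
(2): T AND T AND T → true.
Overall = F OR T = true.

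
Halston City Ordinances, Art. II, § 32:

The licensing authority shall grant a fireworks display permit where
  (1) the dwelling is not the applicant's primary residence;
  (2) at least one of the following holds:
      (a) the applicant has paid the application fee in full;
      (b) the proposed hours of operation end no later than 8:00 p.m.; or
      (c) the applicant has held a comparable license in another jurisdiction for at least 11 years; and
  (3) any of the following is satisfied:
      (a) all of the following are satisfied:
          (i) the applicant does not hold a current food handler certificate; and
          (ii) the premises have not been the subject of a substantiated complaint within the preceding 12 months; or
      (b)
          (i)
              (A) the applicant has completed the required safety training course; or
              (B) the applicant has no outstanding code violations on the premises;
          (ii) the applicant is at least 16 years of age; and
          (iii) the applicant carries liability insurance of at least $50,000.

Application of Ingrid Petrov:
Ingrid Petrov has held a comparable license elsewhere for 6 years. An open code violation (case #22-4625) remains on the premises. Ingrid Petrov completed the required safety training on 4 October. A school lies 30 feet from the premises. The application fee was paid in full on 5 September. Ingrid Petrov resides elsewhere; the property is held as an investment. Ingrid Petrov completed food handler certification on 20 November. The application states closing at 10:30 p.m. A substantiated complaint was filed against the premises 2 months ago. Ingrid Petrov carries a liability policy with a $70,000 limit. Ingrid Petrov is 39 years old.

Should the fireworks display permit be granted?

(1) not (primary residence) — met.
(a) fee paid — holds.
(b) closes by 8 p.m. — fails.
(c) prior license ≥ 11 yr — not met.
(2) = T OR F OR F = true.
(i) not (food handler cert.) — fails.
(ii) no complaint in 12 mo. — not satisfied.
(a) = F AND F = false.
(A) safety training — holds.
(B) no code violations — not met.
(i) = T OR F = true.
(ii) age ≥ 16 — holds.
(iii) insurance ≥ $50,000 — holds.
(b) = T AND T AND T = true.
(3): F OR T → true.
So Overall is satisfied (T AND T AND T).

Yes — granted.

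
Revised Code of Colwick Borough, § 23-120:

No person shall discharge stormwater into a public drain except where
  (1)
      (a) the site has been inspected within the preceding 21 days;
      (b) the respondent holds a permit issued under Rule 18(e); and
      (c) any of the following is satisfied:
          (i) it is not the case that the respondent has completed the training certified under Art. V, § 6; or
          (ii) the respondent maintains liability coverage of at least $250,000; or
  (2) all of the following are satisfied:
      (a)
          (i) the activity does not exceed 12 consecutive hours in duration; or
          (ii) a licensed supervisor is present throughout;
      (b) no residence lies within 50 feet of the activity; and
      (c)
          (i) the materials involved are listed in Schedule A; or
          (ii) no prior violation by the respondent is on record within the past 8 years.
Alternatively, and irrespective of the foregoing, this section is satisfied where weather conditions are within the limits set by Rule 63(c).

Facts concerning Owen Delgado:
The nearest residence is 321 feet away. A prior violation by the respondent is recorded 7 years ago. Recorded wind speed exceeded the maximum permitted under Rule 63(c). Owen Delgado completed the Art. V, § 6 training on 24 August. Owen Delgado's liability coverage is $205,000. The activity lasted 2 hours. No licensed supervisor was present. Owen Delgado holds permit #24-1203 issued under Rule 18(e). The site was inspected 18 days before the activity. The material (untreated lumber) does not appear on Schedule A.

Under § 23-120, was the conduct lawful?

(a) site inspected — met.
(b) holds permit — met.
(i) not (training certified) — not met.
(ii) coverage ≥ $250,000 — not met.
(c) = F OR F = false.
(1): T AND T AND F → false.
(i) ≤ 12 hrs duration — satisfied.
(ii) supervisor present — not satisfied.
So (a) is satisfied (T OR F).
(b) no residence in 50 ft — met.
(i) Schedule A material — not met.
(ii) no prior violation — not met.
(c) = F OR F = false.
(2) = T AND T AND F = false.
Overall = F OR F = false.
Exception (weather ok) — not satisfied.
Result: main false OR exception false → false.

No — unlawful.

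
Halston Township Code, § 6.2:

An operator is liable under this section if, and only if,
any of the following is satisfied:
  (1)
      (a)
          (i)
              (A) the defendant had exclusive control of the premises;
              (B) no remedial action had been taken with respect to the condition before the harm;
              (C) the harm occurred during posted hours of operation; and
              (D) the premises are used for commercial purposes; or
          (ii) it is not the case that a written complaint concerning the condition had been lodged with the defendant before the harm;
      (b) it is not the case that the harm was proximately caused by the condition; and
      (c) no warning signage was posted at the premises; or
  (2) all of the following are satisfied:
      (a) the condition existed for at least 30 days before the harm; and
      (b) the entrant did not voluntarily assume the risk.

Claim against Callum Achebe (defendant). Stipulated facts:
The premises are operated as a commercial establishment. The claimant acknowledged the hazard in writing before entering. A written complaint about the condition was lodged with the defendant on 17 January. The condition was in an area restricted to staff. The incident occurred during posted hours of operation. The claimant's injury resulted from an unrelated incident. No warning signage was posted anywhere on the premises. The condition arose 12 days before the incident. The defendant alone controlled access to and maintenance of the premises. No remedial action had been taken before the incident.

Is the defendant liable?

(A) exclusive control — satisfied.
(B) no remedial action — satisfied.
(C) during posted hours — satisfied.
(D) commercial use — holds.
(i) = T AND T AND T AND T = true.
(ii) not (complaint lodged) — not satisfied.
So (a) is satisfied (T OR F).
(b) not (proximate cause) — holds.
(c) no signage posted — satisfied.
(1): T AND T AND T → true.
(a) condition ≥30 days old — fails.
(b) no assumed risk — not met.
(2): F AND F → false.
So Overall is satisfied (T OR F).

Yes — liable.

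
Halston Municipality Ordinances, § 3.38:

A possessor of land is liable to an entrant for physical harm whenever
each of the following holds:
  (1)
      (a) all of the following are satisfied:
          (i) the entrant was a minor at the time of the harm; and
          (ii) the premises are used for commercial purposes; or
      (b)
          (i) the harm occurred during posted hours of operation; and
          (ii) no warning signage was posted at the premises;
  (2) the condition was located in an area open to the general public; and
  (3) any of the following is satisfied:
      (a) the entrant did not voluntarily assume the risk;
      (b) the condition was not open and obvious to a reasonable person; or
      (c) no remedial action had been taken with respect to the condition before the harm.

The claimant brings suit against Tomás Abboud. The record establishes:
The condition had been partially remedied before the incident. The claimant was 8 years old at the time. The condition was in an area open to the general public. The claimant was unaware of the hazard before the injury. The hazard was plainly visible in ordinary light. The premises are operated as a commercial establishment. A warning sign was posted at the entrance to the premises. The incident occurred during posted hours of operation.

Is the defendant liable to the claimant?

(i) entrant a minor — holds.
(ii) commercial use — met.
(a): T AND T → true.
(i) during posted hours — met.
(ii) no signage posted — not satisfied.
(b): T AND F → false.
(1): T OR F → true.
(2) public area — met.
(a) no assumed risk — satisfied.
(b) not open/obvious — not met.
(c) no remedial action — not satisfied.
So (3) is satisfied (T OR F OR F).
So Overall is satisfied (T AND T AND T).

Yes — liable.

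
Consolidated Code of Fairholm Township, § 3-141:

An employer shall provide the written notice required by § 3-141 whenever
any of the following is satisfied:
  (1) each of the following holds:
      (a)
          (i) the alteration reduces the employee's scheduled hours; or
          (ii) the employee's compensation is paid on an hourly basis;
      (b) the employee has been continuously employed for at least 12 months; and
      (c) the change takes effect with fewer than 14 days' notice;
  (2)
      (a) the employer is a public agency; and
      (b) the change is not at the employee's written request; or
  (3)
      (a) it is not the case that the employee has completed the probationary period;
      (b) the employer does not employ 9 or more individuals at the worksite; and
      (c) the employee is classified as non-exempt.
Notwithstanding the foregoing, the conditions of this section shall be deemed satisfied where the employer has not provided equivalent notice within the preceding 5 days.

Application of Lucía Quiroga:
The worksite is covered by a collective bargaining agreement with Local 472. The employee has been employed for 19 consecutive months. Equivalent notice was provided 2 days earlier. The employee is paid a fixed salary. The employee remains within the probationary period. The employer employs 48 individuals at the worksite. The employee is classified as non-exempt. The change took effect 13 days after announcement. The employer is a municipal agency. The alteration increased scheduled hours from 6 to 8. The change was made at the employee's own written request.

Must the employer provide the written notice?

No — not required.

(i) hours reduced — fails.
(ii) hourly-paid — not satisfied.
(a) = F OR F = false.
(b) tenure ≥ 12 mo. — holds.
(c) < 14 days' notice — met.
(1) = F AND T AND T = false.
(a) public agency — holds.
(b) not employee-requested — not satisfied.
(2) = T AND F = false.
(a) not (past probation) — holds.
(b) not (≥ 9 at site) — not met.
(c) non-exempt — holds.
(3): T AND F AND T → false.
Overall = F OR F OR F = false.
Exception (no recent notice) — not satisfied.
Result: main false OR exception false → false.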